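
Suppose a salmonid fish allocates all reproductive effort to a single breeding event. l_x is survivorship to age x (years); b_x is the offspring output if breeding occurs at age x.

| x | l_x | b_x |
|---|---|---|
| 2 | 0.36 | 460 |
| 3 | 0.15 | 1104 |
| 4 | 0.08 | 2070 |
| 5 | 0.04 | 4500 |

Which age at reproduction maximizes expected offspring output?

Expected offspring if breeding at age x = l_x × b_x:
  age 2: 0.36 × 460 = 165.600
  age 3: 0.15 × 1104 = 165.600
  age 4: 0.08 × 2070 = 165.600
  age 5: 0.04 × 4500 = 180.000
Maximum at age 5 (180.000).

5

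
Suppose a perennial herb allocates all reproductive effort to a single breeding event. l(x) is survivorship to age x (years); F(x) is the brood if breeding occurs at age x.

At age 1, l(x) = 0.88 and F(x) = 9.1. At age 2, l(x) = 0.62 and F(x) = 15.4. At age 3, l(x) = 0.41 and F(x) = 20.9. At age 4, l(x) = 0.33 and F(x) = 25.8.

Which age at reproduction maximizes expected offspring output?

Expected offspring if breeding at age x = l(x) × F(x):
  age 1: 0.88 × 9.1 = 8.008
  age 2: 0.62 × 15.4 = 9.548
  age 3: 0.41 × 20.9 = 8.569
  age 4: 0.33 × 25.8 = 8.514
Maximum at age 2 (9.548).

2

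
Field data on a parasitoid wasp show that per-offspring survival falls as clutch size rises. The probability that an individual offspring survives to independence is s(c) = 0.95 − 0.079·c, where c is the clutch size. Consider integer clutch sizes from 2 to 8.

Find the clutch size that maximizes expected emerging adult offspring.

6

Expected emerging adult offspring = c × s(c):
  c=2: 2 × 0.792 = 1.584
  c=3: 3 × 0.713 = 2.139
  c=4: 4 × 0.634 = 2.536
  c=5: 5 × 0.555 = 2.775
  c=6: 6 × 0.476 = 2.856
  c=7: 7 × 0.397 = 2.779
  c=8: 8 × 0.318 = 2.544
Maximum at c = 6 (2.856 emerging adult offspring).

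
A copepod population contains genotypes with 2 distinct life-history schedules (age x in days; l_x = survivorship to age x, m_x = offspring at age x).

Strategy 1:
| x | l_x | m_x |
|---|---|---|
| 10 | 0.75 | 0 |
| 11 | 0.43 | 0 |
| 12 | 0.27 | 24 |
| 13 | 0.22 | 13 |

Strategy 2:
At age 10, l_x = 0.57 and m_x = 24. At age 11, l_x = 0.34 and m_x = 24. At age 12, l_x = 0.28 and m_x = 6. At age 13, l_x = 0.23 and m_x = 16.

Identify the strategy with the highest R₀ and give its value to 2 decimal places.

Strategy 1: R₀ = 0.75×0 + 0.43×0 + 0.27×24 + 0.22×13 = 9.3400
Strategy 2: R₀ = 0.57×24 + 0.34×24 + 0.28×6 + 0.23×16 = 27.2000
Highest R₀: strategy 2 with 27.2000.

27.20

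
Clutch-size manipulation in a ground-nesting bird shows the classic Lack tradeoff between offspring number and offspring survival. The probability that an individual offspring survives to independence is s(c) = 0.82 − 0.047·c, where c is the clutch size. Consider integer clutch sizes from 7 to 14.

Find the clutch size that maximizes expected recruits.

Expected recruits = c × s(c):
  c=7: 7 × 0.491 = 3.437
  c=8: 8 × 0.444 = 3.552
  c=9: 9 × 0.397 = 3.573
  c=10: 10 × 0.350 = 3.500
  c=11: 11 × 0.303 = 3.333
  c=12: 12 × 0.256 = 3.072
  c=13: 13 × 0.209 = 2.717
  c=14: 14 × 0.162 = 2.268
Maximum at c = 9 (3.573 recruits).

9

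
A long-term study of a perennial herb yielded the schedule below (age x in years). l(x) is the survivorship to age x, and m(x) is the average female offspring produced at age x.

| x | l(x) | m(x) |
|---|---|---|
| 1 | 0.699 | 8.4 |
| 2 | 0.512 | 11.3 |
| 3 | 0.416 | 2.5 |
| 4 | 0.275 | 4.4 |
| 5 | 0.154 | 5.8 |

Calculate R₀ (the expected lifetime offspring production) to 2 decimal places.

14.80

R₀ = Σ l(x) m(x):
  age 1: 0.699 × 8.4 = 5.8716
  age 2: 0.512 × 11.3 = 5.7856
  age 3: 0.416 × 2.5 = 1.0400
  age 4: 0.275 × 4.4 = 1.2100
  age 5: 0.154 × 5.8 = 0.8932
R₀ = 5.8716 + 5.7856 + 1.0400 + 1.2100 + 0.8932 = 14.8004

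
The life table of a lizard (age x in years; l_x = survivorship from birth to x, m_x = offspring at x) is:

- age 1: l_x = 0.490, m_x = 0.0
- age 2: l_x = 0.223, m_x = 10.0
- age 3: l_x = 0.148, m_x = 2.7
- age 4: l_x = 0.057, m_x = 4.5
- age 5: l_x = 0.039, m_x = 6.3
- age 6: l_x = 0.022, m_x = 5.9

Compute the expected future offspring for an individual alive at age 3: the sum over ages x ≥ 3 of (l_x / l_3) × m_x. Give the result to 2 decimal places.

6.97

l_3 = 0.148. Conditional survival from age 3 to x is l_x / l_3.
  x=3: (0.148/0.148) × 2.7 = 2.7000
  x=4: (0.057/0.148) × 4.5 = 1.7331
  x=5: (0.039/0.148) × 6.3 = 1.6601
  x=6: (0.022/0.148) × 5.9 = 0.8770
Sum = 2.7000 + 1.7331 + 1.6601 + 0.8770 = 6.9703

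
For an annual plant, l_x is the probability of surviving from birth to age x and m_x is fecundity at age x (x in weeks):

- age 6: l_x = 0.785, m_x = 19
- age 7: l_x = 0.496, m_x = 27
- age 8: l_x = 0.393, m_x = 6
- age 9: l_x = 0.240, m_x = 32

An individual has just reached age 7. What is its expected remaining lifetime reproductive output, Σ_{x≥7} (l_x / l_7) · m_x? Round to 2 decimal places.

47.24

l_7 = 0.496. Conditional survival from age 7 to x is l_x / l_7.
  x=7: (0.496/0.496) × 27 = 27.0000
  x=8: (0.393/0.496) × 6 = 4.7540
  x=9: (0.240/0.496) × 32 = 15.4839
Sum = 27.0000 + 4.7540 + 15.4839 = 47.2379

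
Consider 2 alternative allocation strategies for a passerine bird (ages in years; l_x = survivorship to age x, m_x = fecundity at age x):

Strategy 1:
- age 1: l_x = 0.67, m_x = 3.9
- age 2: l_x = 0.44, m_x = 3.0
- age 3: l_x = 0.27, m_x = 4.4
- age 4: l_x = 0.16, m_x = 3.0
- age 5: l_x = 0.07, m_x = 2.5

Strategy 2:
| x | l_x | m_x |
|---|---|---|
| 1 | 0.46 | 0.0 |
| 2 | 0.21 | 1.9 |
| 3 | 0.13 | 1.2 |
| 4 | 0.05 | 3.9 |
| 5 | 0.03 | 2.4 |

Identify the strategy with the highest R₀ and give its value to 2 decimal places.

Strategy 1: R₀ = 0.67×3.9 + 0.44×3.0 + 0.27×4.4 + 0.16×3.0 + 0.07×2.5 = 5.7760
Strategy 2: R₀ = 0.46×0.0 + 0.21×1.9 + 0.13×1.2 + 0.05×3.9 + 0.03×2.4 = 0.8220
Highest R₀: strategy 1 with 5.7760.

5.78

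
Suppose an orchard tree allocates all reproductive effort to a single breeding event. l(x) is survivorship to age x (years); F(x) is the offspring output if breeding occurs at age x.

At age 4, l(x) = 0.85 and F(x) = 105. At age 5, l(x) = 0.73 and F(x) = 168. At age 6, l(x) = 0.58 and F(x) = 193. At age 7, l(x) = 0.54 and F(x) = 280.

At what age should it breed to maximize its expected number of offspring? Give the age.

7

Expected offspring if breeding at age x = l(x) × F(x):
  age 4: 0.85 × 105 = 89.250
  age 5: 0.73 × 168 = 122.640
  age 6: 0.58 × 193 = 111.940
  age 7: 0.54 × 280 = 151.200
Maximum at age 7 (151.200).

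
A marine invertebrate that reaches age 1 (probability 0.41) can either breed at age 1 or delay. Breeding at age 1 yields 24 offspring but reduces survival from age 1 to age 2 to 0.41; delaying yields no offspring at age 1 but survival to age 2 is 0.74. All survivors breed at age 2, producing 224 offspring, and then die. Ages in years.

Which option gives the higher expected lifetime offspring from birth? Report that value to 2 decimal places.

breed at age 1: R₀ = 0.41 × (24 + 0.41 × 224) = 0.41 × 115.8400 = 47.4944
delay to age 2: R₀ = 0.41 × (0.74 × 224) = 0.41 × 165.7600 = 67.9616
Higher: delay to age 2 (67.9616).

67.96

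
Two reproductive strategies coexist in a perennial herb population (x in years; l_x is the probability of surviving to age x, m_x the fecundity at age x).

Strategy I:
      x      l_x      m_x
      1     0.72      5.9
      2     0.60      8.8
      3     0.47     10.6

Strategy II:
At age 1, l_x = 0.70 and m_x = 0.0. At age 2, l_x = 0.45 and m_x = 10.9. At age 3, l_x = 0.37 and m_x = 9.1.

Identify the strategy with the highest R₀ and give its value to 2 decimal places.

Strategy I: R₀ = 0.72×5.9 + 0.60×8.8 + 0.47×10.6 = 14.5100
Strategy II: R₀ = 0.70×0.0 + 0.45×10.9 + 0.37×9.1 = 8.2720
Highest R₀: strategy I with 14.5100.

14.51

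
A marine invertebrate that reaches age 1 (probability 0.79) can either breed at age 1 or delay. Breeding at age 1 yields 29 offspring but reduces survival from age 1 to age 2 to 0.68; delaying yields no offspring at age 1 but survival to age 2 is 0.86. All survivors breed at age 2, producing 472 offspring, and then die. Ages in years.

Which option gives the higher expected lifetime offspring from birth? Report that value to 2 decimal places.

320.68

breed at age 1: R₀ = 0.79 × (29 + 0.68 × 472) = 0.79 × 349.9600 = 276.4684
delay to age 2: R₀ = 0.79 × (0.86 × 472) = 0.79 × 405.9200 = 320.6768
Higher: delay to age 2 (320.6768).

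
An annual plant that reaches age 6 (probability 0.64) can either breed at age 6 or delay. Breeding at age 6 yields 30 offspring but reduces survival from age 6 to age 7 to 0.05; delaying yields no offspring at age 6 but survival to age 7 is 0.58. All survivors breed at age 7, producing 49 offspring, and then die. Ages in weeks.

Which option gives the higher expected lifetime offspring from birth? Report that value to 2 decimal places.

20.77

breed at age 6: R₀ = 0.64 × (30 + 0.05 × 49) = 0.64 × 32.4500 = 20.7680
delay to age 7: R₀ = 0.64 × (0.58 × 49) = 0.64 × 28.4200 = 18.1888
Higher: breed at age 6 (20.7680).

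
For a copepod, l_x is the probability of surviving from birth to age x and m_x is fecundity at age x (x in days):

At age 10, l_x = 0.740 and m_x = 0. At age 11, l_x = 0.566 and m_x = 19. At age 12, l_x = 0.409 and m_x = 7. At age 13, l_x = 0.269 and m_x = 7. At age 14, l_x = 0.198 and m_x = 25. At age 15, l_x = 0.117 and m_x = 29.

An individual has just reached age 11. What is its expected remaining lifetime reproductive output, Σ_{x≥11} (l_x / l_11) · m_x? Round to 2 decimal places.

42.13

l_11 = 0.566. Conditional survival from age 11 to x is l_x / l_11.
  x=11: (0.566/0.566) × 19 = 19.0000
  x=12: (0.409/0.566) × 7 = 5.0583
  x=13: (0.269/0.566) × 7 = 3.3269
  x=14: (0.198/0.566) × 25 = 8.7456
  x=15: (0.117/0.566) × 29 = 5.9947
Sum = 19.0000 + 5.0583 + 3.3269 + 8.7456 + 5.9947 = 42.1254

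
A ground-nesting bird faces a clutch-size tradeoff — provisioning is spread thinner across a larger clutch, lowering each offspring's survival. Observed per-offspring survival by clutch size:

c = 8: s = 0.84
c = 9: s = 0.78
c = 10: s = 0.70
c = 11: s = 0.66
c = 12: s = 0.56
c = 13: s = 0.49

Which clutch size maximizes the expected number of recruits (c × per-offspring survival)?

Expected recruits = c × s(c):
  c=8: 8 × 0.84 = 6.720
  c=9: 9 × 0.78 = 7.020
  c=10: 10 × 0.70 = 7.000
  c=11: 11 × 0.66 = 7.260
  c=12: 12 × 0.56 = 6.720
  c=13: 13 × 0.49 = 6.370
Maximum at c = 11 (7.260 recruits).

11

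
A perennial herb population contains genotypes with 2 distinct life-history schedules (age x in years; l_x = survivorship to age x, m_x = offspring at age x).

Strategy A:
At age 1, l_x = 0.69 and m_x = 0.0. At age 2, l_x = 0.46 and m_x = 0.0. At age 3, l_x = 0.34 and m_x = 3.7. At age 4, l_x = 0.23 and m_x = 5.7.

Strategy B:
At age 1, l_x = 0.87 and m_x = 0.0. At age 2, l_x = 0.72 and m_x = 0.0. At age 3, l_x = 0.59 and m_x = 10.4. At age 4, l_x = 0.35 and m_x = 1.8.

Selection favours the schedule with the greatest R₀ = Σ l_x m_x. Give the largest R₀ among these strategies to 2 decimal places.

6.77

Strategy A: R₀ = 0.69×0.0 + 0.46×0.0 + 0.34×3.7 + 0.23×5.7 = 2.5690
Strategy B: R₀ = 0.87×0.0 + 0.72×0.0 + 0.59×10.4 + 0.35×1.8 = 6.7660
Highest R₀: strategy B with 6.7660.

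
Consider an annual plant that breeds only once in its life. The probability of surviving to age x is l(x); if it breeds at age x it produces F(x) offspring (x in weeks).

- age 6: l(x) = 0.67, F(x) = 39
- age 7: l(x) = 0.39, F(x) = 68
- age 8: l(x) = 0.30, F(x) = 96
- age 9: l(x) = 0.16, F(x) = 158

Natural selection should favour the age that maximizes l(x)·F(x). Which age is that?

8

Expected offspring if breeding at age x = l(x) × F(x):
  age 6: 0.67 × 39 = 26.130
  age 7: 0.39 × 68 = 26.520
  age 8: 0.30 × 96 = 28.800
  age 9: 0.16 × 158 = 25.280
Maximum at age 8 (28.800).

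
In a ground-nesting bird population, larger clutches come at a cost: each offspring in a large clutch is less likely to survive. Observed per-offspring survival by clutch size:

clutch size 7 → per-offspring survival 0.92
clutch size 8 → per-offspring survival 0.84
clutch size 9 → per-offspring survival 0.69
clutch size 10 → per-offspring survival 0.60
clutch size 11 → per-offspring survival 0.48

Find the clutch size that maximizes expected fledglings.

Expected fledglings = c × s(c):
  c=7: 7 × 0.92 = 6.440
  c=8: 8 × 0.84 = 6.720
  c=9: 9 × 0.69 = 6.210
  c=10: 10 × 0.60 = 6.000
  c=11: 11 × 0.48 = 5.280
Maximum at c = 8 (6.720 fledglings).

8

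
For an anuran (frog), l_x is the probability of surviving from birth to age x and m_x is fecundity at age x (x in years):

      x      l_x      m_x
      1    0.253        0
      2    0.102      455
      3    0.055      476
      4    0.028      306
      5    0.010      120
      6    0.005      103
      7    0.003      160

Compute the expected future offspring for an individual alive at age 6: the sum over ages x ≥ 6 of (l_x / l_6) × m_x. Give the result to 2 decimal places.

199.00

l_6 = 0.005. Conditional survival from age 6 to x is l_x / l_6.
  x=6: (0.005/0.005) × 103 = 103.0000
  x=7: (0.003/0.005) × 160 = 96.0000
Sum = 103.0000 + 96.0000 = 199.0000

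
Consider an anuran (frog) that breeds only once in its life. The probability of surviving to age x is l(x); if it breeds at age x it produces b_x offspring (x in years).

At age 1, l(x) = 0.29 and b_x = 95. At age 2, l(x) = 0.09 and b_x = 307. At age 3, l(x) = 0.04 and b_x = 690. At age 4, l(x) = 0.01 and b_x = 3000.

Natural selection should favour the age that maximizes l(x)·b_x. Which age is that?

Expected offspring if breeding at age x = l(x) × b_x:
  age 1: 0.29 × 95 = 27.550
  age 2: 0.09 × 307 = 27.630
  age 3: 0.04 × 690 = 27.600
  age 4: 0.01 × 3000 = 30.000
Maximum at age 4 (30.000).

4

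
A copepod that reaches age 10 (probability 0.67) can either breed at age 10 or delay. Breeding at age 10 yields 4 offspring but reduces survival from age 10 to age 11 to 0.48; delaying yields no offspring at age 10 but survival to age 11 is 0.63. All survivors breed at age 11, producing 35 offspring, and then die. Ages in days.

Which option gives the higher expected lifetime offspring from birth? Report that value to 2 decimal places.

14.77

breed at age 10: R₀ = 0.67 × (4 + 0.48 × 35) = 0.67 × 20.8000 = 13.9360
delay to age 11: R₀ = 0.67 × (0.63 × 35) = 0.67 × 22.0500 = 14.7735
Higher: delay to age 11 (14.7735).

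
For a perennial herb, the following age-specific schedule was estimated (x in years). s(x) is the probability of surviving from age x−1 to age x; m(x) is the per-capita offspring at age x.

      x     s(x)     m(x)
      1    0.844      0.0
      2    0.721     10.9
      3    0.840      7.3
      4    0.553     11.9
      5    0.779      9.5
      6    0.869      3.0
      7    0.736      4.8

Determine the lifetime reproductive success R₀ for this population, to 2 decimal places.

17.07

Survivorship from birth: l_x = s_1·s_2·…·s_x.
  l_1 = 0.84400
  l_2 = 0.60852
  l_3 = 0.51116
  l_4 = 0.28267
  l_5 = 0.22020
  l_6 = 0.19135
  l_7 = 0.14084
R₀ = Σ l_x m(x):
  age 1: 0.84400 × 0.0 = 0.0000
  age 2: 0.60852 × 10.9 = 6.6329
  age 3: 0.51116 × 7.3 = 3.7315
  age 4: 0.28267 × 11.9 = 3.3638
  age 5: 0.22020 × 9.5 = 2.0919
  age 6: 0.19135 × 3.0 = 0.5740
  age 7: 0.14084 × 4.8 = 0.6760
R₀ = 0.0000 + 6.6329 + 3.7315 + 3.3638 + 2.0919 + 0.5740 + 0.6760 = 17.0701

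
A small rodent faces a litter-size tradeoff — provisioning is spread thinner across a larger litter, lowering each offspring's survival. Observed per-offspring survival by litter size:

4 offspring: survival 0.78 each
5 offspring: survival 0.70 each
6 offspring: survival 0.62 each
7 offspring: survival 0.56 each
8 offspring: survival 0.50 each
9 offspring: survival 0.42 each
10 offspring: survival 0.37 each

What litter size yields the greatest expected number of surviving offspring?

Expected surviving offspring = c × s(c):
  c=4: 4 × 0.78 = 3.120
  c=5: 5 × 0.70 = 3.500
  c=6: 6 × 0.62 = 3.720
  c=7: 7 × 0.56 = 3.920
  c=8: 8 × 0.50 = 4.000
  c=9: 9 × 0.42 = 3.780
  c=10: 10 × 0.37 = 3.700
Maximum at c = 8 (4.000 surviving offspring).

8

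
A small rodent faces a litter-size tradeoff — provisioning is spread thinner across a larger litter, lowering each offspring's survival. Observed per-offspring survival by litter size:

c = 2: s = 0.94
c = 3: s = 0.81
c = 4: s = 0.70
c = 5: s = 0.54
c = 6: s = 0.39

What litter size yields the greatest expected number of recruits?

Expected recruits = c × s(c):
  c=2: 2 × 0.94 = 1.880
  c=3: 3 × 0.81 = 2.430
  c=4: 4 × 0.70 = 2.800
  c=5: 5 × 0.54 = 2.700
  c=6: 6 × 0.39 = 2.340
Maximum at c = 4 (2.800 recruits).

4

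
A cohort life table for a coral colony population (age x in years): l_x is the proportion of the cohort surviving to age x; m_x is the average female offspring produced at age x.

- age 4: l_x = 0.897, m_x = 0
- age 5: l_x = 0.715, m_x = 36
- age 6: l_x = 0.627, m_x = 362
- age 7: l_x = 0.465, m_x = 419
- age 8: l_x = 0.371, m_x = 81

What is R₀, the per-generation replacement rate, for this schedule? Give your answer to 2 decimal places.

R₀ = Σ l_x m_x:
  age 4: 0.897 × 0 = 0.0000
  age 5: 0.715 × 36 = 25.7400
  age 6: 0.627 × 362 = 226.9740
  age 7: 0.465 × 419 = 194.8350
  age 8: 0.371 × 81 = 30.0510
R₀ = 0.0000 + 25.7400 + 226.9740 + 194.8350 + 30.0510 = 477.6000

477.60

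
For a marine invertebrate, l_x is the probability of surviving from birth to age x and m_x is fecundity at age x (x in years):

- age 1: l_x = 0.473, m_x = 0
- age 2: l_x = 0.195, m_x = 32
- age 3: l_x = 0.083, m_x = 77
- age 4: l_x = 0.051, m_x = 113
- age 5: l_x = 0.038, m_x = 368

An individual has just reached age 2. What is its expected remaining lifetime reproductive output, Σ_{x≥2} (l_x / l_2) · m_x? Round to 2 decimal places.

166.04

l_2 = 0.195. Conditional survival from age 2 to x is l_x / l_2.
  x=2: (0.195/0.195) × 32 = 32.0000
  x=3: (0.083/0.195) × 77 = 32.7744
  x=4: (0.051/0.195) × 113 = 29.5538
  x=5: (0.038/0.195) × 368 = 71.7128
Sum = 32.0000 + 32.7744 + 29.5538 + 71.7128 = 166.0410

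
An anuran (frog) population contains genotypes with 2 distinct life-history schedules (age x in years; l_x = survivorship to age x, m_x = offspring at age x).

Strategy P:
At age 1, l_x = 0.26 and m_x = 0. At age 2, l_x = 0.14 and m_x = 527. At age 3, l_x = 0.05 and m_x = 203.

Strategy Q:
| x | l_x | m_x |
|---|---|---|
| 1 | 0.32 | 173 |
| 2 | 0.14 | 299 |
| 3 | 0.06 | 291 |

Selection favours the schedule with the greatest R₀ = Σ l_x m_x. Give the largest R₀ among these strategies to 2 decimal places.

114.68

Strategy P: R₀ = 0.26×0 + 0.14×527 + 0.05×203 = 83.9300
Strategy Q: R₀ = 0.32×173 + 0.14×299 + 0.06×291 = 114.6800
Highest R₀: strategy Q with 114.6800.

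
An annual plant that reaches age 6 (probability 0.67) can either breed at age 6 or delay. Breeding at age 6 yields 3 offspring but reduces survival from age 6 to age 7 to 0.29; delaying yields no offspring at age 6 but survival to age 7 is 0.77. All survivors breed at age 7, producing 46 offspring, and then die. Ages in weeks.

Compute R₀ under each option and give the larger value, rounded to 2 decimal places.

breed at age 6: R₀ = 0.67 × (3 + 0.29 × 46) = 0.67 × 16.3400 = 10.9478
delay to age 7: R₀ = 0.67 × (0.77 × 46) = 0.67 × 35.4200 = 23.7314
Higher: delay to age 7 (23.7314).

23.73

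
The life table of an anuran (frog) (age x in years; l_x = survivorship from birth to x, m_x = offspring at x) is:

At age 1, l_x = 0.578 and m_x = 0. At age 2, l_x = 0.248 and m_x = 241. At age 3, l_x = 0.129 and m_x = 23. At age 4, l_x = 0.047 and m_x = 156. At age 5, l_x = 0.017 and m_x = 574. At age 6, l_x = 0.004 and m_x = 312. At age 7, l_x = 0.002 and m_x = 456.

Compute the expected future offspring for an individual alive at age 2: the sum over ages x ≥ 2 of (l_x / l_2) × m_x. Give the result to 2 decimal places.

330.58

l_2 = 0.248. Conditional survival from age 2 to x is l_x / l_2.
  x=2: (0.248/0.248) × 241 = 241.0000
  x=3: (0.129/0.248) × 23 = 11.9637
  x=4: (0.047/0.248) × 156 = 29.5645
  x=5: (0.017/0.248) × 574 = 39.3468
  x=6: (0.004/0.248) × 312 = 5.0323
  x=7: (0.002/0.248) × 456 = 3.6774
Sum = 241.0000 + 11.9637 + 29.5645 + 39.3468 + 5.0323 + 3.6774 = 330.5847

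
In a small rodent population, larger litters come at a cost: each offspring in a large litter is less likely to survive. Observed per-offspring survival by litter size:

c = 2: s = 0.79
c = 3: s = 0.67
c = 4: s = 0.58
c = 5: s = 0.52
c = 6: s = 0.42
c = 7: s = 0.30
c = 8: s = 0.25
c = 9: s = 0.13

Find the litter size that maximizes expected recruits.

5

Expected recruits = c × s(c):
  c=2: 2 × 0.79 = 1.580
  c=3: 3 × 0.67 = 2.010
  c=4: 4 × 0.58 = 2.320
  c=5: 5 × 0.52 = 2.600
  c=6: 6 × 0.42 = 2.520
  c=7: 7 × 0.30 = 2.100
  c=8: 8 × 0.25 = 2.000
  c=9: 9 × 0.13 = 1.170
Maximum at c = 5 (2.600 recruits).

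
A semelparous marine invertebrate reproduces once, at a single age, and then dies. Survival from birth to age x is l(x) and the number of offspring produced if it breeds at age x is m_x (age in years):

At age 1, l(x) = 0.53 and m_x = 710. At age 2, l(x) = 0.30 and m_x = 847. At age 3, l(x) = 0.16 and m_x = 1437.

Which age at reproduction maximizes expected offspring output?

Expected offspring if breeding at age x = l(x) × m_x:
  age 1: 0.53 × 710 = 376.300
  age 2: 0.30 × 847 = 254.100
  age 3: 0.16 × 1437 = 229.920
Maximum at age 1 (376.300).

1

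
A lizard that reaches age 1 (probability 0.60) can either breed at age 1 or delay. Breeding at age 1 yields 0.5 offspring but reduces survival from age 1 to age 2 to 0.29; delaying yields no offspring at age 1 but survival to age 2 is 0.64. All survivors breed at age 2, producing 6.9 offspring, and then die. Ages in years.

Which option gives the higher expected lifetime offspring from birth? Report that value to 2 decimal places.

breed at age 1: R₀ = 0.60 × (0.5 + 0.29 × 6.9) = 0.60 × 2.5010 = 1.5006
delay to age 2: R₀ = 0.60 × (0.64 × 6.9) = 0.60 × 4.4160 = 2.6496
Higher: delay to age 2 (2.6496).

2.65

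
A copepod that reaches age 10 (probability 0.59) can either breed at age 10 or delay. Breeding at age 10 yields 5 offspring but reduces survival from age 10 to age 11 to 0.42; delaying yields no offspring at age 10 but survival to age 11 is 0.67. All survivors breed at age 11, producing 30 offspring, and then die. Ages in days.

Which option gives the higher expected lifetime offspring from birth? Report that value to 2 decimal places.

11.86

breed at age 10: R₀ = 0.59 × (5 + 0.42 × 30) = 0.59 × 17.6000 = 10.3840
delay to age 11: R₀ = 0.59 × (0.67 × 30) = 0.59 × 20.1000 = 11.8590
Higher: delay to age 11 (11.8590).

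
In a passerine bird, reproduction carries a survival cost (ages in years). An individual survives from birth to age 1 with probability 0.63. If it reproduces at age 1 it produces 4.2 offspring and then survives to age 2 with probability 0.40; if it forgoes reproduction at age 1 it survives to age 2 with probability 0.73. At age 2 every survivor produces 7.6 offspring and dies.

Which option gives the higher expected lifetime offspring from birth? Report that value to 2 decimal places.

breed at age 1: R₀ = 0.63 × (4.2 + 0.40 × 7.6) = 0.63 × 7.2400 = 4.5612
delay to age 2: R₀ = 0.63 × (0.73 × 7.6) = 0.63 × 5.5480 = 3.4952
Higher: breed at age 1 (4.5612).

4.56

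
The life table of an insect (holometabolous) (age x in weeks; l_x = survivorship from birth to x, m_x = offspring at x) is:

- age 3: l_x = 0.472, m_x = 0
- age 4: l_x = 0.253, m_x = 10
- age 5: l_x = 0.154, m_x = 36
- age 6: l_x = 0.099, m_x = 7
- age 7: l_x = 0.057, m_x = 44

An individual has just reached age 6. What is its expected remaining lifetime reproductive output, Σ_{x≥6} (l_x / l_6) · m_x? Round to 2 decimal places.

l_6 = 0.099. Conditional survival from age 6 to x is l_x / l_6.
  x=6: (0.099/0.099) × 7 = 7.0000
  x=7: (0.057/0.099) × 44 = 25.3333
Sum = 7.0000 + 25.3333 = 32.3333

32.33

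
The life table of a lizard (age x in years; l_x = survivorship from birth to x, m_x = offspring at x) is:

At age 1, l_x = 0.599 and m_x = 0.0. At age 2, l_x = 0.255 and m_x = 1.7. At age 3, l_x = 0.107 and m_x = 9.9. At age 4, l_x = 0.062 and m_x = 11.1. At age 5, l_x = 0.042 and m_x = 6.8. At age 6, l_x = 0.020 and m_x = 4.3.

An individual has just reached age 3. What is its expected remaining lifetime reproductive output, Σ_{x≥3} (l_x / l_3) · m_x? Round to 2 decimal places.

19.80

l_3 = 0.107. Conditional survival from age 3 to x is l_x / l_3.
  x=3: (0.107/0.107) × 9.9 = 9.9000
  x=4: (0.062/0.107) × 11.1 = 6.4318
  x=5: (0.042/0.107) × 6.8 = 2.6692
  x=6: (0.020/0.107) × 4.3 = 0.8037
Sum = 9.9000 + 6.4318 + 2.6692 + 0.8037 = 19.8047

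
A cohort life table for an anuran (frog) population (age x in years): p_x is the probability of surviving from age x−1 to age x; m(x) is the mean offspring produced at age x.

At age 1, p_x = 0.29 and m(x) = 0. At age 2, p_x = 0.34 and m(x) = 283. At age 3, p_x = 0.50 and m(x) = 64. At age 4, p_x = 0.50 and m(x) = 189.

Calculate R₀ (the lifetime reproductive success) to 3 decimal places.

Survivorship from birth: l_x = p_1·p_2·…·p_x.
  l_1 = 0.29000
  l_2 = 0.09860
  l_3 = 0.04930
  l_4 = 0.02465
R₀ = Σ l_x m(x):
  age 1: 0.29000 × 0 = 0.0000
  age 2: 0.09860 × 283 = 27.9038
  age 3: 0.04930 × 64 = 3.1552
  age 4: 0.02465 × 189 = 4.6588
R₀ = 0.0000 + 27.9038 + 3.1552 + 4.6588 = 35.7178

35.718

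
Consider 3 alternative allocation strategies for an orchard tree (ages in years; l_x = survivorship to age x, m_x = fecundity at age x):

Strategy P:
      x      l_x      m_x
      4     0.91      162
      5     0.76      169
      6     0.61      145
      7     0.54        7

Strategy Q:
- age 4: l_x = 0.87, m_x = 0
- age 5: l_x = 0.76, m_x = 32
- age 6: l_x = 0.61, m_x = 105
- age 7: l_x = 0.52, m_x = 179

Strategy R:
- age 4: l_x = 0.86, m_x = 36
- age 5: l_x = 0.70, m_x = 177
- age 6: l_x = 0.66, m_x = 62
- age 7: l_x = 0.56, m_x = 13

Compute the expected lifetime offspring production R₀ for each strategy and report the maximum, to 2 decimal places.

368.09

Strategy P: R₀ = 0.91×162 + 0.76×169 + 0.61×145 + 0.54×7 = 368.0900
Strategy Q: R₀ = 0.87×0 + 0.76×32 + 0.61×105 + 0.52×179 = 181.4500
Strategy R: R₀ = 0.86×36 + 0.70×177 + 0.66×62 + 0.56×13 = 203.0600
Highest R₀: strategy P with 368.0900.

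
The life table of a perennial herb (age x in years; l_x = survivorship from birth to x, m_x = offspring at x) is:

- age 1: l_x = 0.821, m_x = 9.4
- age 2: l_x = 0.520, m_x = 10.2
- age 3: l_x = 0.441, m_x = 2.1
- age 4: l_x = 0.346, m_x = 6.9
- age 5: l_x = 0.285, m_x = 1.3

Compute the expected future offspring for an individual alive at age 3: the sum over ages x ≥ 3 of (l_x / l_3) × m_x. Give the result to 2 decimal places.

l_3 = 0.441. Conditional survival from age 3 to x is l_x / l_3.
  x=3: (0.441/0.441) × 2.1 = 2.1000
  x=4: (0.346/0.441) × 6.9 = 5.4136
  x=5: (0.285/0.441) × 1.3 = 0.8401
Sum = 2.1000 + 5.4136 + 0.8401 = 8.3537

8.35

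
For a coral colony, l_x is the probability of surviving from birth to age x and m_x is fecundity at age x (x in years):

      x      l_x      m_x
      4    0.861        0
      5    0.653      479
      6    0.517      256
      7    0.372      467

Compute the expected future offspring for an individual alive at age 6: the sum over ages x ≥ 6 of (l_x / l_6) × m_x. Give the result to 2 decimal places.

592.02

l_6 = 0.517. Conditional survival from age 6 to x is l_x / l_6.
  x=6: (0.517/0.517) × 256 = 256.0000
  x=7: (0.372/0.517) × 467 = 336.0232
Sum = 256.0000 + 336.0232 = 592.0232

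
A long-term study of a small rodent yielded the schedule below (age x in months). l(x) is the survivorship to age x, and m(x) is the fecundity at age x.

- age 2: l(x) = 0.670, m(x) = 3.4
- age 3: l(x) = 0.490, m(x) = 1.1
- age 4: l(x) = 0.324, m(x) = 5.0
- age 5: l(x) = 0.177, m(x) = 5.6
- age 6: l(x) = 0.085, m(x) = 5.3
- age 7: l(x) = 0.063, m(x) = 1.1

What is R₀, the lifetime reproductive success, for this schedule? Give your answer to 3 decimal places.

5.948

R₀ = Σ l(x) m(x):
  age 2: 0.670 × 3.4 = 2.2780
  age 3: 0.490 × 1.1 = 0.5390
  age 4: 0.324 × 5.0 = 1.6200
  age 5: 0.177 × 5.6 = 0.9912
  age 6: 0.085 × 5.3 = 0.4505
  age 7: 0.063 × 1.1 = 0.0693
R₀ = 2.2780 + 0.5390 + 1.6200 + 0.9912 + 0.4505 + 0.0693 = 5.9480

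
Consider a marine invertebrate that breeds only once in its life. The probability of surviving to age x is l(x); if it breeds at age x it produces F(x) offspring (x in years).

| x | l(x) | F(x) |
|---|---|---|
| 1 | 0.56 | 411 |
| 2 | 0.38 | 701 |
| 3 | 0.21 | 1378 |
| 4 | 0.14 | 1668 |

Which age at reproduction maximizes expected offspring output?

Expected offspring if breeding at age x = l(x) × F(x):
  age 1: 0.56 × 411 = 230.160
  age 2: 0.38 × 701 = 266.380
  age 3: 0.21 × 1378 = 289.380
  age 4: 0.14 × 1668 = 233.520
Maximum at age 3 (289.380).

3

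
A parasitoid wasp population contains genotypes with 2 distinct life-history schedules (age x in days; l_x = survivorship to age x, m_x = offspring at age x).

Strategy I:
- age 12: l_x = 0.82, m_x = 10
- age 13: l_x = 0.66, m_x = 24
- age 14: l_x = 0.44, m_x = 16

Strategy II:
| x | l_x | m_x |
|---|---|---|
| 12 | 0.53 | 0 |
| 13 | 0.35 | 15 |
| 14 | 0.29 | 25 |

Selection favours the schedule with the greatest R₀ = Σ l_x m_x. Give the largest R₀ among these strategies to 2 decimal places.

Strategy I: R₀ = 0.82×10 + 0.66×24 + 0.44×16 = 31.0800
Strategy II: R₀ = 0.53×0 + 0.35×15 + 0.29×25 = 12.5000
Highest R₀: strategy I with 31.0800.

31.08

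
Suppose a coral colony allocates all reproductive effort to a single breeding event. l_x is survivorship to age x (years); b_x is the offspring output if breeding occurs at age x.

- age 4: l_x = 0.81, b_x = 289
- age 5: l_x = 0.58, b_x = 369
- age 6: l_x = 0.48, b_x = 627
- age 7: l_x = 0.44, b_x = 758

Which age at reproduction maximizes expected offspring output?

7

Expected offspring if breeding at age x = l_x × b_x:
  age 4: 0.81 × 289 = 234.090
  age 5: 0.58 × 369 = 214.020
  age 6: 0.48 × 627 = 300.960
  age 7: 0.44 × 758 = 333.520
Maximum at age 7 (333.520).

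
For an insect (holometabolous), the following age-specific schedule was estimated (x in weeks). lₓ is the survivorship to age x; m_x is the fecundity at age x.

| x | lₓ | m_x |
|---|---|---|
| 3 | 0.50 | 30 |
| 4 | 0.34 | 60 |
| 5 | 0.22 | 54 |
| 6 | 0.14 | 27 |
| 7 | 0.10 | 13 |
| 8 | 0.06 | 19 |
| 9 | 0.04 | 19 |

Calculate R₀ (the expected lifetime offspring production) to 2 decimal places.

R₀ = Σ lₓ m_x:
  age 3: 0.50 × 30 = 15.0000
  age 4: 0.34 × 60 = 20.4000
  age 5: 0.22 × 54 = 11.8800
  age 6: 0.14 × 27 = 3.7800
  age 7: 0.10 × 13 = 1.3000
  age 8: 0.06 × 19 = 1.1400
  age 9: 0.04 × 19 = 0.7600
R₀ = 15.0000 + 20.4000 + 11.8800 + 3.7800 + 1.3000 + 1.1400 + 0.7600 = 54.2600

54.26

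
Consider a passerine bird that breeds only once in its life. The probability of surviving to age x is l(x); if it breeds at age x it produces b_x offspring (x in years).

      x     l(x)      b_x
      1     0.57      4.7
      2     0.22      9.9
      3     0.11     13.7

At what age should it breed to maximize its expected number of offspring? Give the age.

Expected offspring if breeding at age x = l(x) × b_x:
  age 1: 0.57 × 4.7 = 2.679
  age 2: 0.22 × 9.9 = 2.178
  age 3: 0.11 × 13.7 = 1.507
Maximum at age 1 (2.679).

1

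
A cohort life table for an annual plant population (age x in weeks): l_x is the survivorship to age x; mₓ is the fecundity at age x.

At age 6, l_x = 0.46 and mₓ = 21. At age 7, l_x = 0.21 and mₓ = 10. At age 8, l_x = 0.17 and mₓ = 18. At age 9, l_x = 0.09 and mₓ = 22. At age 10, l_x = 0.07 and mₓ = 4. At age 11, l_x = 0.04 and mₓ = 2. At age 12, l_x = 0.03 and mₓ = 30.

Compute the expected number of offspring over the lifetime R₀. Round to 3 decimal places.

18.060

R₀ = Σ l_x mₓ:
  age 6: 0.46 × 21 = 9.6600
  age 7: 0.21 × 10 = 2.1000
  age 8: 0.17 × 18 = 3.0600
  age 9: 0.09 × 22 = 1.9800
  age 10: 0.07 × 4 = 0.2800
  age 11: 0.04 × 2 = 0.0800
  age 12: 0.03 × 30 = 0.9000
R₀ = 9.6600 + 2.1000 + 3.0600 + 1.9800 + 0.2800 + 0.0800 + 0.9000 = 18.0600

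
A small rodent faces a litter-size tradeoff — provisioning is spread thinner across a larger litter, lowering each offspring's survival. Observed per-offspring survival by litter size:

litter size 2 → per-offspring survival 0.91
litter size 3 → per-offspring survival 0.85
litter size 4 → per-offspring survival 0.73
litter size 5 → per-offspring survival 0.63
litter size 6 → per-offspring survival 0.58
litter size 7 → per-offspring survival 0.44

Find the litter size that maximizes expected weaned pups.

Expected weaned pups = c × s(c):
  c=2: 2 × 0.91 = 1.820
  c=3: 3 × 0.85 = 2.550
  c=4: 4 × 0.73 = 2.920
  c=5: 5 × 0.63 = 3.150
  c=6: 6 × 0.58 = 3.480
  c=7: 7 × 0.44 = 3.080
Maximum at c = 6 (3.480 weaned pups).

6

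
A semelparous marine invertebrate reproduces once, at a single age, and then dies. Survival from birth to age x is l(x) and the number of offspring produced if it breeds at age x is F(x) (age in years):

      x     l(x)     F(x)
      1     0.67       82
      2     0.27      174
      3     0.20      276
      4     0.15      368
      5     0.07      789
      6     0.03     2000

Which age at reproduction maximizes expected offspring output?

6

Expected offspring if breeding at age x = l(x) × F(x):
  age 1: 0.67 × 82 = 54.940
  age 2: 0.27 × 174 = 46.980
  age 3: 0.20 × 276 = 55.200
  age 4: 0.15 × 368 = 55.200
  age 5: 0.07 × 789 = 55.230
  age 6: 0.03 × 2000 = 60.000
Maximum at age 6 (60.000).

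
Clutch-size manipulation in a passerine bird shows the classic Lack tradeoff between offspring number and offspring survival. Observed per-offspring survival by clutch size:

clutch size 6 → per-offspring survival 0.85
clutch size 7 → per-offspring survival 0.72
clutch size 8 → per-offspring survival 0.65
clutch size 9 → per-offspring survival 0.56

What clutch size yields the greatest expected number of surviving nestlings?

Expected surviving nestlings = c × s(c):
  c=6: 6 × 0.85 = 5.100
  c=7: 7 × 0.72 = 5.040
  c=8: 8 × 0.65 = 5.200
  c=9: 9 × 0.56 = 5.040
Maximum at c = 8 (5.200 surviving nestlings).

8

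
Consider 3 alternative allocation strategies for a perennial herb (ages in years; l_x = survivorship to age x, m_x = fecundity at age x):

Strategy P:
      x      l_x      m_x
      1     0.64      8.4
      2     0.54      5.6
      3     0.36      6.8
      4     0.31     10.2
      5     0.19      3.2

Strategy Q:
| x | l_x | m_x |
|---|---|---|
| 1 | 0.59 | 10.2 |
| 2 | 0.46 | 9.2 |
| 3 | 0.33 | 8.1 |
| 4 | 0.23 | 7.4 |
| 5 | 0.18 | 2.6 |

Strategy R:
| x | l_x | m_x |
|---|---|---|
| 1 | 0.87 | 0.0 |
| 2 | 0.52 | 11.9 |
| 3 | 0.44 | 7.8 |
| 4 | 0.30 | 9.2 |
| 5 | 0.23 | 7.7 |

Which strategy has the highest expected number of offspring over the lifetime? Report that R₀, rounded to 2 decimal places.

Strategy P: R₀ = 0.64×8.4 + 0.54×5.6 + 0.36×6.8 + 0.31×10.2 + 0.19×3.2 = 14.6180
Strategy Q: R₀ = 0.59×10.2 + 0.46×9.2 + 0.33×8.1 + 0.23×7.4 + 0.18×2.6 = 15.0930
Strategy R: R₀ = 0.87×0.0 + 0.52×11.9 + 0.44×7.8 + 0.30×9.2 + 0.23×7.7 = 14.1510
Highest R₀: strategy Q with 15.0930.

15.09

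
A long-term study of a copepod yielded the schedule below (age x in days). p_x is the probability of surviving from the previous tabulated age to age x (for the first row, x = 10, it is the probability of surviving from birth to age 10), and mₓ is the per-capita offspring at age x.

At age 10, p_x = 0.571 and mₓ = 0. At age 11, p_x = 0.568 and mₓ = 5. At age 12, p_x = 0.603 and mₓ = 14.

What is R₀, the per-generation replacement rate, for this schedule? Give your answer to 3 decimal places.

Survivorship from birth: l_x = p_10·p_11·…·p_x.
  l_10 = 0.57100
  l_11 = 0.32433
  l_12 = 0.19557
R₀ = Σ l_x mₓ:
  age 10: 0.57100 × 0 = 0.0000
  age 11: 0.32433 × 5 = 1.6217
  age 12: 0.19557 × 14 = 2.7380
R₀ = 0.0000 + 1.6217 + 2.7380 = 4.3596

4.360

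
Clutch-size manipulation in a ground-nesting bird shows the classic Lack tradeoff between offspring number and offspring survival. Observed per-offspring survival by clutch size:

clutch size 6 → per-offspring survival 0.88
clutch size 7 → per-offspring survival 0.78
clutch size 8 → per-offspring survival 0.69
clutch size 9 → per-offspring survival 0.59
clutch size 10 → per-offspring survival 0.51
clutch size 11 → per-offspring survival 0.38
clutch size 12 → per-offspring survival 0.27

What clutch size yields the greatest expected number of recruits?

8

Expected recruits = c × s(c):
  c=6: 6 × 0.88 = 5.280
  c=7: 7 × 0.78 = 5.460
  c=8: 8 × 0.69 = 5.520
  c=9: 9 × 0.59 = 5.310
  c=10: 10 × 0.51 = 5.100
  c=11: 11 × 0.38 = 4.180
  c=12: 12 × 0.27 = 3.240
Maximum at c = 8 (5.520 recruits).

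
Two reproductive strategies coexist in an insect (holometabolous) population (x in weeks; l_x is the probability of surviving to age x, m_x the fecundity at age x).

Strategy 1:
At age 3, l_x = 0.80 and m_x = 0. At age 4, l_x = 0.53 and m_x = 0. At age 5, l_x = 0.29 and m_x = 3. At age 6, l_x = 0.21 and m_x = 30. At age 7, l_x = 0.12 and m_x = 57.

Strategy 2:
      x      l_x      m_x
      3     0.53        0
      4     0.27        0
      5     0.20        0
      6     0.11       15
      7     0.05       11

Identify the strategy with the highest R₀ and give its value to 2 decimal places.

Strategy 1: R₀ = 0.80×0 + 0.53×0 + 0.29×3 + 0.21×30 + 0.12×57 = 14.0100
Strategy 2: R₀ = 0.53×0 + 0.27×0 + 0.20×0 + 0.11×15 + 0.05×11 = 2.2000
Highest R₀: strategy 1 with 14.0100.

14.01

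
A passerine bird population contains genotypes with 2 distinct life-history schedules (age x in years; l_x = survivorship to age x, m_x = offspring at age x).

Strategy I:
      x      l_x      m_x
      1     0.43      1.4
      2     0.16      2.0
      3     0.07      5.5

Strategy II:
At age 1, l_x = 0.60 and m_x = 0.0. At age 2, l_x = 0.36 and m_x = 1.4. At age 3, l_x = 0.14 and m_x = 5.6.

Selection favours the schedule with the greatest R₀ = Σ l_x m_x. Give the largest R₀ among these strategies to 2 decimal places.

Strategy I: R₀ = 0.43×1.4 + 0.16×2.0 + 0.07×5.5 = 1.3070
Strategy II: R₀ = 0.60×0.0 + 0.36×1.4 + 0.14×5.6 = 1.2880
Highest R₀: strategy I with 1.3070.

1.31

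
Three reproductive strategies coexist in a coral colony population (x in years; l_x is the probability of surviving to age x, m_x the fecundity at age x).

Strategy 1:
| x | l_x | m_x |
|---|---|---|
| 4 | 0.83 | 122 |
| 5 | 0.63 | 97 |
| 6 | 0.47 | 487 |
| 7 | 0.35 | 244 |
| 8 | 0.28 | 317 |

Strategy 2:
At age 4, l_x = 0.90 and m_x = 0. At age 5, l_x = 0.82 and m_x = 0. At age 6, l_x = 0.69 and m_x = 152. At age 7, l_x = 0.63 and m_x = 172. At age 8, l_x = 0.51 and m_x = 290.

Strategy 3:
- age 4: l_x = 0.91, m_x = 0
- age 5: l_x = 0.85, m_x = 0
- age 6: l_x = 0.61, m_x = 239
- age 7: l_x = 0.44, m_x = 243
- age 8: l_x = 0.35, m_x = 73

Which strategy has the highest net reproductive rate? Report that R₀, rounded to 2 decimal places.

565.42

Strategy 1: R₀ = 0.83×122 + 0.63×97 + 0.47×487 + 0.35×244 + 0.28×317 = 565.4200
Strategy 2: R₀ = 0.90×0 + 0.82×0 + 0.69×152 + 0.63×172 + 0.51×290 = 361.1400
Strategy 3: R₀ = 0.91×0 + 0.85×0 + 0.61×239 + 0.44×243 + 0.35×73 = 278.2600
Highest R₀: strategy 1 with 565.4200.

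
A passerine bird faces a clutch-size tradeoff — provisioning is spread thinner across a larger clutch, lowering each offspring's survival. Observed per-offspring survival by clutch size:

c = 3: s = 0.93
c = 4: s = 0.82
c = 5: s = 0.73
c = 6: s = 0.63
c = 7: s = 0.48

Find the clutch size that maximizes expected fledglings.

6

Expected fledglings = c × s(c):
  c=3: 3 × 0.93 = 2.790
  c=4: 4 × 0.82 = 3.280
  c=5: 5 × 0.73 = 3.650
  c=6: 6 × 0.63 = 3.780
  c=7: 7 × 0.48 = 3.360
Maximum at c = 6 (3.780 fledglings).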